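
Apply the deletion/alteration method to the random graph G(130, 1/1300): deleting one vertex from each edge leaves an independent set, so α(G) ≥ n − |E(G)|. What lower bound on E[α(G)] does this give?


E[|E(G)|] = C(130, 2)·p = 8385 · (1/1300) = 129/20.
E[α(G)] ≥ n − E[|E(G)|] = 130 − 129/20 = 2471/20.
Numerically: ≈ 123.55000.
(This is only a lower bound; the true E[α(G)] may be larger.)

E[α(G)] ≥ 2471/20 ≈ 123.55000.


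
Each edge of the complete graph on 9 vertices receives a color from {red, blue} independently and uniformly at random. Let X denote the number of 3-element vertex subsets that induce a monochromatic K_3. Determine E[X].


Let X = Σ_S X_S over the C(9, 3) = 84 subsets S of size 3, where X_S = 1 if the K_3 on S is monochromatic.
For a fixed S, the K_3 on S has C(3, 2) = 3 edges. P[all 3 edges red] = (1/2)^3, and likewise for blue, so P[monochromatic] = 2·(1/2)^3 = 2^{1 − 3} = 1/4.
By linearity of expectation: E[X] = C(9, 3) · 2^{1 − 3} = 84 · 1/4 = 21.
Numerically: E[X] ≈ 21.00000.

E[X] = C(9,3)·2^(1−C(3,2)) = 21 ≈ 21.00000.


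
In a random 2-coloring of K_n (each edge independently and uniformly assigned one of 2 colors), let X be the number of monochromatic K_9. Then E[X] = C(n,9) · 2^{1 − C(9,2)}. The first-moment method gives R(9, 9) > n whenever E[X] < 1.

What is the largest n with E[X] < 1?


We need C(n, 9) · 2^{1 − 36} < 1, i.e. C(n, 9) < 2^{36 − 1} = 34359738368.
Check values of n near the boundary:
  n = 63: C(63, 9) = 23667689815; 23667689815 < 34359738368? YES
  n = 64: C(64, 9) = 27540584512; 27540584512 < 34359738368? YES
  n = 65: C(65, 9) = 31966749880; 31966749880 < 34359738368? YES
  n = 66: C(66, 9) = 37014131440; 37014131440 < 34359738368? NO
  n = 67: C(67, 9) = 42757703560; 42757703560 < 34359738368? NO
  n = 68: C(68, 9) = 49280065120; 49280065120 < 34359738368? NO
The largest n with C(n, 9) < 34359738368 is n = 65 (where E[X] = 3995843735/4294967296 ≈ 0.9303549). Hence R(9, 9) > 65, i.e. R(9, 9) ≥ 66.

Largest n = 65; hence R(9, 9) > 65.


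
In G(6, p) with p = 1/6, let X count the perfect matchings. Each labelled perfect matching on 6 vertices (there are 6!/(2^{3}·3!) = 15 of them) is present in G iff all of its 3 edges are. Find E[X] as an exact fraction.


K_6 has 6!/(2^{3}·3!) = 15 labelled perfect matchings.
For each such perfect matching H, let X_H = 1 if all 3 edges of H are present in G. Then P[X_H = 1] = p^{3} = (1/6)^{3} = 1/216.
By linearity of expectation: E[X] = Σ_H E[X_H] = 15 · p^{3} = 15 · 1/216 = 5/72.
Numerically: E[X] ≈ 0.069444.

E[X] = 15 · (1/6)^{3} = 5/72 ≈ 0.069444.


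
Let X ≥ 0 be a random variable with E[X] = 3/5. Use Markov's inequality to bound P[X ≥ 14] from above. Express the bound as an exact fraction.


μ = E[X] = 3/5, a = 14.
Markov: P[X ≥ 14] ≤ μ/a = (3/5)/14 = 3/70.
Numerically: ≈ 0.0429.
(Since a = 14 > μ = 0.6000, the bound 3/70 is < 1 and informative.)

P[X ≥ 14] ≤ 3/70 ≈ 0.0429.


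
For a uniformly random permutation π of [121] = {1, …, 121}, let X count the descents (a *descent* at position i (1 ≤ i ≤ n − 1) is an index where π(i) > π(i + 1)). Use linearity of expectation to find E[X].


Write X = Σ X_I over i = 1, …, 120, with X_I the indicator of one descent.
There are 120 indicators.
For each fixed i, the pair (π(i), π(i+1)) is a uniformly random ordered pair of distinct values from {1, …, 121}; by symmetry P[π(i) > π(i+1)] = 1/2.
By linearity: E[X] = 120 · (1/2) = (121 − 1) · (1/2) = 60 ≈ 60.000000.

E[X] = 60 = 60.000000.


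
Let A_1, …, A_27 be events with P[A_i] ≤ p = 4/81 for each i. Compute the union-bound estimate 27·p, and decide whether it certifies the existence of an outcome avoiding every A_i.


Union bound: P[∪_{i=1}^{27} A_i] ≤ Σ_i P[A_i] ≤ 27·p = 27·(4/81) = 4/3.
Numerically: 4/3 ≈ 1.33333.
Is 4/3 < 1? NO.
Since the bound 4/3 is ≥ 1, the union bound is uninformative here; it does NOT by itself certify existence.

27·p = 4/3 ≈ 1.33333; existence NOT certified by the union bound.


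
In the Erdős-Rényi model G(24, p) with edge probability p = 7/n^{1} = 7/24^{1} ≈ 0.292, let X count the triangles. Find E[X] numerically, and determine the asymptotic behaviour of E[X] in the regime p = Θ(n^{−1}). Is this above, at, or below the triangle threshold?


Number of potential triangles: C(24, 3) = 2024.
Each occurs with probability p³ ≈ (0.292)³ ≈ 2.48119e-02.
By linearity: E[X] = C(24, 3)·p³ ≈ 2024 · 2.48119e-02 ≈ 50.219.
Here α = 1, so p = 7/n is exactly at the triangle threshold p ~ 1/n. Asymptotically E[X] → c³/6 = 7³/6 = 343/6 ≈ 57.167, a bounded constant. In this regime the triangle count is asymptotically Poisson(c³/6).

E[X] ≈ 50.219; in regime p = Θ(1/n^{1}) E[X] stays bounded (at the triangle threshold p ~ 1/n).


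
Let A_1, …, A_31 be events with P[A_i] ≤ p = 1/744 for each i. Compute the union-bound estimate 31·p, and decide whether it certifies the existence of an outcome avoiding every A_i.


Union bound: P[∪_{i=1}^{31} A_i] ≤ Σ_i P[A_i] ≤ 31·p = 31·(1/744) = 1/24.
Numerically: 1/24 ≈ 0.04167.
Is 1/24 < 1? YES.
Since P[∪ A_i] ≤ 1/24 < 1, the complement has P[∩ A_i^c] ≥ 1 − 1/24 = 23/24 > 0, so some outcome avoids every A_i.

31·p = 1/24 ≈ 0.04167; existence CERTIFIED by the union bound.


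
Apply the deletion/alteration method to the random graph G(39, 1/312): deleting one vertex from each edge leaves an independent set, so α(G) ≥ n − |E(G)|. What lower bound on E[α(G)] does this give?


E[|E(G)|] = C(39, 2)·p = 741 · (1/312) = 19/8.
E[α(G)] ≥ n − E[|E(G)|] = 39 − 19/8 = 293/8.
Numerically: ≈ 36.625.
(This is only a lower bound; the true E[α(G)] may be larger.)

E[α(G)] ≥ 293/8 ≈ 36.625.


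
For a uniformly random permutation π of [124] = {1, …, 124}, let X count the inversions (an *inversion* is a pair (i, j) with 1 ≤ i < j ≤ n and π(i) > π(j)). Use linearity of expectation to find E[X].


Write X = Σ X_I over the C(124, 2) = 7626 pairs i < j, with X_I the indicator of one inversion.
There are 7626 indicators.
For each fixed pair i < j, the values π(i) and π(j) are two distinct elements of {1, …, 124} in uniformly random order; by symmetry P[π(i) > π(j)] = 1/2.
By linearity: E[X] = 7626 · (1/2) = C(124, 2) · (1/2) = 7626/2 = 3813 ≈ 3813.00000.

E[X] = 3813 = 3813.00000.


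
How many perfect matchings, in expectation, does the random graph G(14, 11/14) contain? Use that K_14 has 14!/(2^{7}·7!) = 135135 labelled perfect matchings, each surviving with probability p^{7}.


K_14 has 14!/(2^{7}·7!) = 135135 labelled perfect matchings.
For each such perfect matching H, let X_H = 1 if all 7 edges of H are present in G. Then P[X_H = 1] = p^{7} = (11/14)^{7} = 19487171/105413504.
Summing the indicators: E[X] = Σ_H E[X_H] = 135135 · p^{7} = 135135 · 19487171/105413504 = 376199836155/15059072.
Numerically: E[X] ≈ 24981.6.

E[X] = 135135 · (11/14)^{7} = 376199836155/15059072 ≈ 24981.6.


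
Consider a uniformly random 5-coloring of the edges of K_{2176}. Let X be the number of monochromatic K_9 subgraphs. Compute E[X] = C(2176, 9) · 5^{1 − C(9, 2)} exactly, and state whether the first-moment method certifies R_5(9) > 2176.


E[X] = C(2176, 9) · 5^{1 − 36} = 2964644298134342657641600 · 5^{−35} = 2964644298134342657641600/2910383045673370361328125.
As a reduced fraction: E[X] = 118585771925373706305664/116415321826934814453125 ≈ 1.019.
Is E[X] < 1? NO.
Since E[X] ≥ 1, the first-moment bound is inconclusive at n = 2176; it does NOT by itself certify R_5(9) > 2176.

E[X] = 118585771925373706305664/116415321826934814453125 ≈ 1.019; E[X] ≥ 1; first-moment method inconclusive here.


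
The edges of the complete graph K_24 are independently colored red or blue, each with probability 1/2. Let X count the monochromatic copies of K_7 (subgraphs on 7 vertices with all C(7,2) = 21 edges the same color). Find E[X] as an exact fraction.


Let X = Σ_S X_S over the C(24, 7) = 346104 subsets S of size 7, where X_S = 1 if the K_7 on S is monochromatic.
For a fixed S, the K_7 on S has C(7, 2) = 21 edges. P[all 21 edges red] = (1/2)^21, and likewise for blue, so P[monochromatic] = 2·(1/2)^21 = 2^{1 − 21} = 1/1048576.
By linearity of expectation: E[X] = C(24, 7) · 2^{1 − 21} = 346104 · 1/1048576 = 43263/131072.
Numerically: E[X] ≈ 0.330.

E[X] = C(24,7)·2^(1−C(7,2)) = 43263/131072 ≈ 0.330.


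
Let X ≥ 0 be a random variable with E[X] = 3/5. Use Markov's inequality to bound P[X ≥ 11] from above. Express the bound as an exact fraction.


μ = E[X] = 3/5, a = 11.
Markov: P[X ≥ 11] ≤ μ/a = (3/5)/11 = 3/55.
Numerically: ≈ 0.05455.
(Since a = 11 > μ = 0.60000, the bound 3/55 is < 1 and informative.)

P[X ≥ 11] ≤ 3/55 ≈ 0.05455.


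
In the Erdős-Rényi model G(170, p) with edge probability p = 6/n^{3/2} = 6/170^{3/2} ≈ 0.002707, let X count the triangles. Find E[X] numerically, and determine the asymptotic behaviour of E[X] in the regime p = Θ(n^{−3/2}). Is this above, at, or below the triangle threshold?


Number of potential triangles: C(170, 3) = 804440.
Each occurs with probability p³ ≈ (0.002707)³ ≈ 1.983506e-08.
By linearity: E[X] = C(170, 3)·p³ ≈ 804440 · 1.983506e-08 ≈ 0.0160.
Since α = 3/2 > 1, p = c/n^{3/2} = o(1/n) is below the triangle threshold p ~ 1/n. Asymptotically E[X] ~ (c³/6)·n^{3(1−α)} = (6³/6)·n^{-1.5} → 0, so by Markov's inequality G has no triangles w.h.p.

E[X] ≈ 0.0160; in regime p = Θ(1/n^{3/2}) E[X] tends to 0 (below the triangle threshold p ~ 1/n).


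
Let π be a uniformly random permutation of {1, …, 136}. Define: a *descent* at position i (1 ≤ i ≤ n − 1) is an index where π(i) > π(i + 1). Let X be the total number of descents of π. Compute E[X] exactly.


Write X = Σ X_I over i = 1, …, 135, with X_I the indicator of one descent.
There are 135 indicators.
For each fixed i, the pair (π(i), π(i+1)) is a uniformly random ordered pair of distinct values from {1, …, 136}; by symmetry P[π(i) > π(i+1)] = 1/2.
By linearity: E[X] = 135 · (1/2) = (136 − 1) · (1/2) = 135/2 ≈ 67.5000.

E[X] = 135/2 = 67.5000.


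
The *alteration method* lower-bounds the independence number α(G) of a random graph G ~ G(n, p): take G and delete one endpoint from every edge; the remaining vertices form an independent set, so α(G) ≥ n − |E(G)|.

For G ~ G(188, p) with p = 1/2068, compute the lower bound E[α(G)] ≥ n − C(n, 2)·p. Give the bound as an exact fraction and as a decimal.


E[|E(G)|] = C(188, 2)·p = 17578 · (1/2068) = 17/2.
E[α(G)] ≥ n − E[|E(G)|] = 188 − 17/2 = 359/2.
Numerically: ≈ 179.500000.
(This is only a lower bound; the true E[α(G)] may be larger.)

E[α(G)] ≥ 359/2 ≈ 179.500000.


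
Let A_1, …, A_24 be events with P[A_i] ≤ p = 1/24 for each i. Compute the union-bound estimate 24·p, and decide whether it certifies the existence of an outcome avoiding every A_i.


Union bound: P[∪_{i=1}^{24} A_i] ≤ Σ_i P[A_i] ≤ 24·p = 24·(1/24) = 1.
Numerically: 1 ≈ 1.0000000.
Is 1 < 1? NO.
Since the bound 1 is ≥ 1, the union bound is uninformative here; it does NOT by itself certify existence.

24·p = 1 ≈ 1.0000000; existence NOT certified by the union bound.


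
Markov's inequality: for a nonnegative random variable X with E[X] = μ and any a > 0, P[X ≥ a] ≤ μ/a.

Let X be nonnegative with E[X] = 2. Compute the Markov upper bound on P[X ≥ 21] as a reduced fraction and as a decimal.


μ = E[X] = 2, a = 21.
Markov: P[X ≥ 21] ≤ μ/a = (2)/21 = 2/21.
Numerically: ≈ 0.0952.
(Since a = 21 > μ = 2.0000, the bound 2/21 is < 1 and informative.)

P[X ≥ 21] ≤ 2/21 ≈ 0.0952.


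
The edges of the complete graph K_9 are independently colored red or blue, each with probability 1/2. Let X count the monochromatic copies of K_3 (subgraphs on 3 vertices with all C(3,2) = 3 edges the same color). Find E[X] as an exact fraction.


Let X = Σ_S X_S over the C(9, 3) = 84 subsets S of size 3, where X_S = 1 if the K_3 on S is monochromatic.
For a fixed S, the K_3 on S has C(3, 2) = 3 edges. P[all 3 edges red] = (1/2)^3, and likewise for blue, so P[monochromatic] = 2·(1/2)^3 = 2^{1 − 3} = 1/4.
By linearity: E[X] = C(9, 3) · 2^{1 − 3} = 84 · 1/4 = 21.
Numerically: E[X] ≈ 21.000.

E[X] = C(9,3)·2^(1−C(3,2)) = 21 ≈ 21.000.


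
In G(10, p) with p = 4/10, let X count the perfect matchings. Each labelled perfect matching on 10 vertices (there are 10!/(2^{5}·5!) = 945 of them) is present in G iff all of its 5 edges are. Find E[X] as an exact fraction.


K_10 has 10!/(2^{5}·5!) = 945 labelled perfect matchings.
For each such perfect matching H, let X_H = 1 if all 5 edges of H are present in G. Then P[X_H = 1] = p^{5} = (2/5)^{5} = 32/3125.
By linearity: E[X] = Σ_H E[X_H] = 945 · p^{5} = 945 · 32/3125 = 6048/625.
Numerically: E[X] ≈ 9.677.

E[X] = 945 · (2/5)^{5} = 6048/625 ≈ 9.677.


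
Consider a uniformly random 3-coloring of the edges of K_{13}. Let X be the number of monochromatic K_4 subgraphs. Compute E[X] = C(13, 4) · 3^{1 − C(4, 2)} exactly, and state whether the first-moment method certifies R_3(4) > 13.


E[X] = C(13, 4) · 3^{1 − 6} = 715 · 3^{−5} = 715/243.
As a reduced fraction: E[X] = 715/243 ≈ 2.94239.
Is E[X] < 1? NO.
Since E[X] ≥ 1, the first-moment bound is inconclusive at n = 13; it does NOT by itself certify R_3(4) > 13.

E[X] = 715/243 ≈ 2.94239; E[X] ≥ 1; first-moment method inconclusive here.


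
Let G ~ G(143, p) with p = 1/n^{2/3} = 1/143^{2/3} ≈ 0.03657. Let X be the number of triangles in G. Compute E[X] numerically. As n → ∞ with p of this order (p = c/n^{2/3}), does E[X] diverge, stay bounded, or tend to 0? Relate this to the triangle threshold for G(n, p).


Number of potential triangles: C(143, 3) = 477191.
Each occurs with probability p³ ≈ (0.03657)³ ≈ 4.890215e-05.
By linearity: E[X] = C(143, 3)·p³ ≈ 477191 · 4.890215e-05 ≈ 23.3357.
Since α = 2/3 < 1, p = c/n^{2/3} ≫ 1/n is above the triangle threshold p ~ 1/n. Asymptotically E[X] ~ (c³/6)·n^{3(1−α)} = (1³/6)·n^{1} → ∞; triangles are abundant w.h.p.

E[X] ≈ 23.3357; in regime p = Θ(1/n^{2/3}) E[X] diverges (above the triangle threshold p ~ 1/n).


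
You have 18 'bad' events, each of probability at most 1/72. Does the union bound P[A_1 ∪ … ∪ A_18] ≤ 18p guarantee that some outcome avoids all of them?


Union bound: P[∪_{i=1}^{18} A_i] ≤ Σ_i P[A_i] ≤ 18·p = 18·(1/72) = 1/4.
Numerically: 1/4 ≈ 0.25000.
Is 1/4 < 1? YES.
Since P[∪ A_i] ≤ 1/4 < 1, the complement has P[∩ A_i^c] ≥ 1 − 1/4 = 3/4 > 0, so some outcome avoids every A_i.

18·p = 1/4 ≈ 0.25000; existence CERTIFIED by the union bound.


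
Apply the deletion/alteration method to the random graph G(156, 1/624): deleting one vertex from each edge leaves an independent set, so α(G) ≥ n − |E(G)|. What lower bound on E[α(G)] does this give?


E[|E(G)|] = C(156, 2)·p = 12090 · (1/624) = 155/8.
E[α(G)] ≥ n − E[|E(G)|] = 156 − 155/8 = 1093/8.
Numerically: ≈ 136.62500.
(This is only a lower bound; the true E[α(G)] may be larger.)

E[α(G)] ≥ 1093/8 ≈ 136.62500.


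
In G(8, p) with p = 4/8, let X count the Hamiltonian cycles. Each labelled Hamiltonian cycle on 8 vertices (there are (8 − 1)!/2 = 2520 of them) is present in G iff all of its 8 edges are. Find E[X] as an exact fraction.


K_8 has (8 − 1)!/2 = 2520 labelled Hamiltonian cycles.
For each such Hamiltonian cycle H, let X_H = 1 if all 8 edges of H are present in G. Then P[X_H = 1] = p^{8} = (1/2)^{8} = 1/256.
Summing the indicators: E[X] = Σ_H E[X_H] = 2520 · p^{8} = 2520 · 1/256 = 315/32.
Numerically: E[X] ≈ 9.8438.

E[X] = 2520 · (1/2)^{8} = 315/32 ≈ 9.8438.


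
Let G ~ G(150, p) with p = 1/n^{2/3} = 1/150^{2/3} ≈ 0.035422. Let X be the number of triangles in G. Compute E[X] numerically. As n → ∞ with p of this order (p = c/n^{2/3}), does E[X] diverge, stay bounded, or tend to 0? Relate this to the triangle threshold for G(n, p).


Number of potential triangles: C(150, 3) = 551300.
Each occurs with probability p³ ≈ (0.035422)³ ≈ 4.4444444e-05.
By linearity: E[X] = C(150, 3)·p³ ≈ 551300 · 4.4444444e-05 ≈ 24.50222.
Since α = 2/3 < 1, p = c/n^{2/3} ≫ 1/n is above the triangle threshold p ~ 1/n. Asymptotically E[X] ~ (c³/6)·n^{3(1−α)} = (1³/6)·n^{1} → ∞; triangles are abundant w.h.p.

E[X] ≈ 24.50222; in regime p = Θ(1/n^{2/3}) E[X] diverges (above the triangle threshold p ~ 1/n).


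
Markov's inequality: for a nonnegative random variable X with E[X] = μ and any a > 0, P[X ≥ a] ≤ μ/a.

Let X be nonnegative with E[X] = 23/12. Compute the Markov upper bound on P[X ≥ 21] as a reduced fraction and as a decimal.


μ = E[X] = 23/12, a = 21.
Markov: P[X ≥ 21] ≤ μ/a = (23/12)/21 = 23/252.
Numerically: ≈ 0.0913.
(Since a = 21 > μ = 1.9167, the bound 23/252 is < 1 and informative.)

P[X ≥ 21] ≤ 23/252 ≈ 0.0913.


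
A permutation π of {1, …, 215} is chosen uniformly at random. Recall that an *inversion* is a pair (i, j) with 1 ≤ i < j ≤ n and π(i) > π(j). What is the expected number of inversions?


Write X = Σ X_I over the C(215, 2) = 23005 pairs i < j, with X_I the indicator of one inversion.
There are 23005 indicators.
For each fixed pair i < j, the values π(i) and π(j) are two distinct elements of {1, …, 215} in uniformly random order; by symmetry P[π(i) > π(j)] = 1/2.
By linearity: E[X] = 23005 · (1/2) = C(215, 2) · (1/2) = 23005/2 = 23005/2 ≈ 11502.5000.

E[X] = 23005/2 = 11502.5000.


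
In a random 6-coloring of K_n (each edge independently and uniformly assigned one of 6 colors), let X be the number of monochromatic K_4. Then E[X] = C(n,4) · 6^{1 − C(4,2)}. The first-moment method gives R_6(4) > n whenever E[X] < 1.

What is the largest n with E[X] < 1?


We need C(n, 4) · 6^{1 − 6} < 1, i.e. C(n, 4) < 6^{6 − 1} = 7776.
Check values of n near the boundary:
  n = 17: C(17, 4) = 2380; 2380 < 7776? YES
  n = 18: C(18, 4) = 3060; 3060 < 7776? YES
  n = 19: C(19, 4) = 3876; 3876 < 7776? YES
  n = 20: C(20, 4) = 4845; 4845 < 7776? YES
  n = 21: C(21, 4) = 5985; 5985 < 7776? YES
  n = 22: C(22, 4) = 7315; 7315 < 7776? YES
  n = 23: C(23, 4) = 8855; 8855 < 7776? NO
  n = 24: C(24, 4) = 10626; 10626 < 7776? NO
The largest n with C(n, 4) < 7776 is n = 22 (where E[X] = 7315/7776 ≈ 0.941). Hence R_6(4) > 22, i.e. R_6(4) ≥ 23.

Largest n = 22; hence R_6(4) > 22.


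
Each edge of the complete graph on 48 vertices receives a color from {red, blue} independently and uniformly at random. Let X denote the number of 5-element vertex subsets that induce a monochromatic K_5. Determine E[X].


Let X = Σ_S X_S over the C(48, 5) = 1712304 subsets S of size 5, where X_S = 1 if the K_5 on S is monochromatic.
For a fixed S, the K_5 on S has C(5, 2) = 10 edges. P[all 10 edges red] = (1/2)^10, and likewise for blue, so P[monochromatic] = 2·(1/2)^10 = 2^{1 − 10} = 1/512.
By linearity of expectation: E[X] = C(48, 5) · 2^{1 − 10} = 1712304 · 1/512 = 107019/32.
Numerically: E[X] ≈ 3344.3438.

E[X] = C(48,5)·2^(1−C(5,2)) = 107019/32 ≈ 3344.3438.


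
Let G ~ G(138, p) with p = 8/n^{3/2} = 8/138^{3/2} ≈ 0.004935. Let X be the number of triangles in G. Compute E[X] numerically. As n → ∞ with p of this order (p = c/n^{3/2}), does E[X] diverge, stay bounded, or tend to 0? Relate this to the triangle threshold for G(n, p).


Number of potential triangles: C(138, 3) = 428536.
Each occurs with probability p³ ≈ (0.004935)³ ≈ 1.201750e-07.
By linearity: E[X] = C(138, 3)·p³ ≈ 428536 · 1.201750e-07 ≈ 0.0515.
Since α = 3/2 > 1, p = c/n^{3/2} = o(1/n) is below the triangle threshold p ~ 1/n. Asymptotically E[X] ~ (c³/6)·n^{3(1−α)} = (8³/6)·n^{-1.5} → 0, so by Markov's inequality G has no triangles w.h.p.

E[X] ≈ 0.0515; in regime p = Θ(1/n^{3/2}) E[X] tends to 0 (below the triangle threshold p ~ 1/n).


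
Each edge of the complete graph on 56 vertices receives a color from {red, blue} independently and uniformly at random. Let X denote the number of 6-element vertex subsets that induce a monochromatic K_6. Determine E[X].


Let X = Σ_S X_S over the C(56, 6) = 32468436 subsets S of size 6, where X_S = 1 if the K_6 on S is monochromatic.
For a fixed S, the K_6 on S has C(6, 2) = 15 edges. P[all 15 edges red] = (1/2)^15, and likewise for blue, so P[monochromatic] = 2·(1/2)^15 = 2^{1 − 15} = 1/16384.
By linearity: E[X] = C(56, 6) · 2^{1 − 15} = 32468436 · 1/16384 = 8117109/4096.
Numerically: E[X] ≈ 1981.71606.

E[X] = C(56,6)·2^(1−C(6,2)) = 8117109/4096 ≈ 1981.71606.


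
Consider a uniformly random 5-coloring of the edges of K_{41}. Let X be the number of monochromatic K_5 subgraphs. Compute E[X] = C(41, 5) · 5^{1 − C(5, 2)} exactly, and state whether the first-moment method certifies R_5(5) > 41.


E[X] = C(41, 5) · 5^{1 − 10} = 749398 · 5^{−9} = 749398/1953125.
As a reduced fraction: E[X] = 749398/1953125 ≈ 0.384.
Is E[X] < 1? YES.
Since E[X] < 1, there exists a 5-coloring of K_{41} with no monochromatic K_5; hence R_5(5) > 41.

E[X] = 749398/1953125 ≈ 0.384; E[X] < 1, so R_5(5) > 41.


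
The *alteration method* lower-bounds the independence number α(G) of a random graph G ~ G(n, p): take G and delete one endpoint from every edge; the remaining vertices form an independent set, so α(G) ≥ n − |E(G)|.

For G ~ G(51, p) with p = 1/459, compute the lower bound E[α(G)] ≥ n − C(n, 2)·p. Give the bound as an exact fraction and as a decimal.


E[|E(G)|] = C(51, 2)·p = 1275 · (1/459) = 25/9.
E[α(G)] ≥ n − E[|E(G)|] = 51 − 25/9 = 434/9.
Numerically: ≈ 48.22222.
(This is only a lower bound; the true E[α(G)] may be larger.)

E[α(G)] ≥ 434/9 ≈ 48.22222.


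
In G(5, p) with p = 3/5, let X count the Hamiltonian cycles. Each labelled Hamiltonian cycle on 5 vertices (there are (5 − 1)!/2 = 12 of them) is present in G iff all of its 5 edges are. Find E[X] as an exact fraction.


K_5 has (5 − 1)!/2 = 12 labelled Hamiltonian cycles.
For each such Hamiltonian cycle H, let X_H = 1 if all 5 edges of H are present in G. Then P[X_H = 1] = p^{5} = (3/5)^{5} = 243/3125.
By linearity: E[X] = Σ_H E[X_H] = 12 · p^{5} = 12 · 243/3125 = 2916/3125.
Numerically: E[X] ≈ 0.933.

E[X] = 12 · (3/5)^{5} = 2916/3125 ≈ 0.933.


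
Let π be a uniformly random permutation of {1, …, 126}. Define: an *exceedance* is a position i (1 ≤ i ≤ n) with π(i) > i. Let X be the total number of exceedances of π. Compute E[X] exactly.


Write X = Σ_{i=1}^{126} X_i, where X_i = 1_{π(i) > i}.
For each fixed i, π(i) is uniform over {1, …, 126} (marginal of a uniform permutation), so P[π(i) > i] = (n − i)/n. Summing: Σ_{i=1}^{126} (n − i)/n = (0 + 1 + … + 125)/126 = 126(126 − 1)/(2·126) = (126 − 1)/2.
Hence E[X] = Σ_{i=1}^{126} (126 − i)/126 = 125/2 ≈ 62.500.

E[X] = 125/2 = 62.500.


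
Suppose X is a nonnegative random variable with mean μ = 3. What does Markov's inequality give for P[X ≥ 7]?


μ = E[X] = 3, a = 7.
Markov: P[X ≥ 7] ≤ μ/a = (3)/7 = 3/7.
Numerically: ≈ 0.429.
(Since a = 7 > μ = 3.000, the bound 3/7 is < 1 and informative.)

P[X ≥ 7] ≤ 3/7 ≈ 0.429.


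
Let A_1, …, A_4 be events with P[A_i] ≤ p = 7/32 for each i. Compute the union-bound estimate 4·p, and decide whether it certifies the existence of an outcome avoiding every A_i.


Union bound: P[∪_{i=1}^{4} A_i] ≤ Σ_i P[A_i] ≤ 4·p = 4·(7/32) = 7/8.
Numerically: 7/8 ≈ 0.8750000.
Is 7/8 < 1? YES.
Since P[∪ A_i] ≤ 7/8 < 1, the complement has P[∩ A_i^c] ≥ 1 − 7/8 = 1/8 > 0, so some outcome avoids every A_i.

4·p = 7/8 ≈ 0.8750000; existence CERTIFIED by the union bound.


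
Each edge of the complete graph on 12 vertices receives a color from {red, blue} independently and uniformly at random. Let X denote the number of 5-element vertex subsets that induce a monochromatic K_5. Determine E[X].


Let X = Σ_S X_S over the C(12, 5) = 792 subsets S of size 5, where X_S = 1 if the K_5 on S is monochromatic.
For a fixed S, the K_5 on S has C(5, 2) = 10 edges. P[all 10 edges red] = (1/2)^10, and likewise for blue, so P[monochromatic] = 2·(1/2)^10 = 2^{1 − 10} = 1/512.
By linearity of expectation: E[X] = C(12, 5) · 2^{1 − 10} = 792 · 1/512 = 99/64.
Numerically: E[X] ≈ 1.54688.

E[X] = C(12,5)·2^(1−C(5,2)) = 99/64 ≈ 1.54688.


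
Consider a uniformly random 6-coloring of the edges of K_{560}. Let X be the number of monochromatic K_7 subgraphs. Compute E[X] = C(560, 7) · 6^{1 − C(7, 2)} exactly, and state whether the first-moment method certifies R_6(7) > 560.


E[X] = C(560, 7) · 6^{1 − 21} = 3300169391659920 · 6^{−20} = 3300169391659920/3656158440062976.
As a reduced fraction: E[X] = 68753528992915/76169967501312 ≈ 0.902633.
Is E[X] < 1? YES.
Since E[X] < 1, there exists a 6-coloring of K_{560} with no monochromatic K_7; hence R_6(7) > 560.

E[X] = 68753528992915/76169967501312 ≈ 0.902633; E[X] < 1, so R_6(7) > 560.


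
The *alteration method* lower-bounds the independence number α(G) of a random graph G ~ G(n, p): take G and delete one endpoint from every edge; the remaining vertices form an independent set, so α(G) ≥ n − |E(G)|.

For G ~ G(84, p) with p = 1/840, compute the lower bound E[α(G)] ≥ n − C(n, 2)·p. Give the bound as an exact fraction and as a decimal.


E[|E(G)|] = C(84, 2)·p = 3486 · (1/840) = 83/20.
E[α(G)] ≥ n − E[|E(G)|] = 84 − 83/20 = 1597/20.
Numerically: ≈ 79.850000.
(This is only a lower bound; the true E[α(G)] may be larger.)

E[α(G)] ≥ 1597/20 ≈ 79.850000.


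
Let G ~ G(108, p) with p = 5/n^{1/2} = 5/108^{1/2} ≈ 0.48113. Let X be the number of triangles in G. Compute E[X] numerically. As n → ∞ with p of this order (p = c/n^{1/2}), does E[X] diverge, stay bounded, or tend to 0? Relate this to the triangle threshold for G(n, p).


Number of potential triangles: C(108, 3) = 204156.
Each occurs with probability p³ ≈ (0.48113)³ ≈ 1.1137158e-01.
By linearity: E[X] = C(108, 3)·p³ ≈ 204156 · 1.1137158e-01 ≈ 22737.17623.
Since α = 1/2 < 1, p = c/n^{1/2} ≫ 1/n is above the triangle threshold p ~ 1/n. Asymptotically E[X] ~ (c³/6)·n^{3(1−α)} = (5³/6)·n^{1.5} → ∞; triangles are abundant w.h.p.

E[X] ≈ 22737.17623; in regime p = Θ(1/n^{1/2}) E[X] diverges (above the triangle threshold p ~ 1/n).


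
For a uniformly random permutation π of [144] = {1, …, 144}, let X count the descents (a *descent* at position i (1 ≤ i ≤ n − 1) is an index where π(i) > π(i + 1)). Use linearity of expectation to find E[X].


Write X = Σ X_I over i = 1, …, 143, with X_I the indicator of one descent.
There are 143 indicators.
For each fixed i, the pair (π(i), π(i+1)) is a uniformly random ordered pair of distinct values from {1, …, 144}; by symmetry P[π(i) > π(i+1)] = 1/2.
By linearity: E[X] = 143 · (1/2) = (144 − 1) · (1/2) = 143/2 ≈ 71.500.

E[X] = 143/2 = 71.500.


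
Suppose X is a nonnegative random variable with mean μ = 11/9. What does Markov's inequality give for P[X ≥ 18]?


μ = E[X] = 11/9, a = 18.
Markov: P[X ≥ 18] ≤ μ/a = (11/9)/18 = 11/162.
Numerically: ≈ 0.067901.
(Since a = 18 > μ = 1.222222, the bound 11/162 is < 1 and informative.)

P[X ≥ 18] ≤ 11/162 ≈ 0.067901.


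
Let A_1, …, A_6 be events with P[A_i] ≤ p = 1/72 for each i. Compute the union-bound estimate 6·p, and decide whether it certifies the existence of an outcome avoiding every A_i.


Union bound: P[∪_{i=1}^{6} A_i] ≤ Σ_i P[A_i] ≤ 6·p = 6·(1/72) = 1/12.
Numerically: 1/12 ≈ 0.083333.
Is 1/12 < 1? YES.
Since P[∪ A_i] ≤ 1/12 < 1, the complement has P[∩ A_i^c] ≥ 1 − 1/12 = 11/12 > 0, so some outcome avoids every A_i.

6·p = 1/12 ≈ 0.083333; existence CERTIFIED by the union bound.


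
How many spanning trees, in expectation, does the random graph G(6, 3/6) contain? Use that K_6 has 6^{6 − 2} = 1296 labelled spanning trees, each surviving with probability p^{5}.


K_6 has 6^{6 − 2} = 1296 labelled spanning trees.
For each such spanning tree H, let X_H = 1 if all 5 edges of H are present in G. Then P[X_H = 1] = p^{5} = (1/2)^{5} = 1/32.
By linearity of expectation: E[X] = Σ_H E[X_H] = 1296 · p^{5} = 1296 · 1/32 = 81/2.
Numerically: E[X] ≈ 40.5.

E[X] = 1296 · (1/2)^{5} = 81/2 ≈ 40.5.


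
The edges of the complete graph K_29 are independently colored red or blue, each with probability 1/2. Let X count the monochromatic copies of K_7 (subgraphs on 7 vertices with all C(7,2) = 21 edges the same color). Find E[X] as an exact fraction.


Let X = Σ_S X_S over the C(29, 7) = 1560780 subsets S of size 7, where X_S = 1 if the K_7 on S is monochromatic.
For a fixed S, the K_7 on S has C(7, 2) = 21 edges. P[all 21 edges red] = (1/2)^21, and likewise for blue, so P[monochromatic] = 2·(1/2)^21 = 2^{1 − 21} = 1/1048576.
Summing: E[X] = C(29, 7) · 2^{1 − 21} = 1560780 · 1/1048576 = 390195/262144.
Numerically: E[X] ≈ 1.4885.

E[X] = C(29,7)·2^(1−C(7,2)) = 390195/262144 ≈ 1.4885.


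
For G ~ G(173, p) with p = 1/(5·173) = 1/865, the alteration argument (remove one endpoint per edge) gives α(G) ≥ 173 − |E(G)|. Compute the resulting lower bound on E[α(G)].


E[|E(G)|] = C(173, 2)·p = 14878 · (1/865) = 86/5.
E[α(G)] ≥ n − E[|E(G)|] = 173 − 86/5 = 779/5.
Numerically: ≈ 155.800.
(This is only a lower bound; the true E[α(G)] may be larger.)

E[α(G)] ≥ 779/5 ≈ 155.800.


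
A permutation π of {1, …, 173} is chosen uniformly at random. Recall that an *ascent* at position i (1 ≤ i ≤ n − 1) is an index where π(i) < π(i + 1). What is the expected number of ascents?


Write X = Σ X_I over i = 1, …, 172, with X_I the indicator of one ascent.
There are 172 indicators.
For each fixed i, the pair (π(i), π(i+1)) is a uniformly random ordered pair of distinct values from {1, …, 173}; by symmetry P[π(i) < π(i+1)] = 1/2.
By linearity: E[X] = 172 · (1/2) = (173 − 1) · (1/2) = 86 ≈ 86.000000.

E[X] = 86 = 86.000000.


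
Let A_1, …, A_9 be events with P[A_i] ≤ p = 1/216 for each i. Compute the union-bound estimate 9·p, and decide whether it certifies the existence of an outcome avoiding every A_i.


Union bound: P[∪_{i=1}^{9} A_i] ≤ Σ_i P[A_i] ≤ 9·p = 9·(1/216) = 1/24.
Numerically: 1/24 ≈ 0.04167.
Is 1/24 < 1? YES.
Since P[∪ A_i] ≤ 1/24 < 1, the complement has P[∩ A_i^c] ≥ 1 − 1/24 = 23/24 > 0, so some outcome avoids every A_i.

9·p = 1/24 ≈ 0.04167; existence CERTIFIED by the union bound.


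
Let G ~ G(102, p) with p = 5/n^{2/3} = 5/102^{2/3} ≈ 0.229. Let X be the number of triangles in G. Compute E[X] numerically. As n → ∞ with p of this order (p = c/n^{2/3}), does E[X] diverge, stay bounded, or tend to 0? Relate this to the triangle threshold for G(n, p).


Number of potential triangles: C(102, 3) = 171700.
Each occurs with probability p³ ≈ (0.229)³ ≈ 1.20146e-02.
By linearity: E[X] = C(102, 3)·p³ ≈ 171700 · 1.20146e-02 ≈ 2062.908.
Since α = 2/3 < 1, p = c/n^{2/3} ≫ 1/n is above the triangle threshold p ~ 1/n. Asymptotically E[X] ~ (c³/6)·n^{3(1−α)} = (5³/6)·n^{1} → ∞; triangles are abundant w.h.p.

E[X] ≈ 2062.908; in regime p = Θ(1/n^{2/3}) E[X] diverges (above the triangle threshold p ~ 1/n).


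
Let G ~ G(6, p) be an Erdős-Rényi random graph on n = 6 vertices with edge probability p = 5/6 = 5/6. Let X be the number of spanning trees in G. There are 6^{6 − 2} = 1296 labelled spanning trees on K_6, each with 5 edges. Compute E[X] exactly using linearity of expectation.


K_6 has 6^{6 − 2} = 1296 labelled spanning trees.
For each such spanning tree H, let X_H = 1 if all 5 edges of H are present in G. Then P[X_H = 1] = p^{5} = (5/6)^{5} = 3125/7776.
By linearity: E[X] = Σ_H E[X_H] = 1296 · p^{5} = 1296 · 3125/7776 = 3125/6.
Numerically: E[X] ≈ 520.83.

E[X] = 1296 · (5/6)^{5} = 3125/6 ≈ 520.83.


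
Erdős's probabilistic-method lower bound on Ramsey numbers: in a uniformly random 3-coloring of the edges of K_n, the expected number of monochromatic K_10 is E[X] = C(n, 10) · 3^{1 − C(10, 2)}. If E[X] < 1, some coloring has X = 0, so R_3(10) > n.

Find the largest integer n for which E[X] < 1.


We need C(n, 10) · 3^{1 − 45} < 1, i.e. C(n, 10) < 3^{45 − 1} = 984770902183611232881.
Check values of n near the boundary:
  n = 569: C(569, 10) = 905357721286137524328; 905357721286137524328 < 984770902183611232881? YES
  n = 570: C(570, 10) = 921524823451961408691; 921524823451961408691 < 984770902183611232881? YES
  n = 571: C(571, 10) = 937951290893172842001; 937951290893172842001 < 984770902183611232881? YES
  n = 572: C(572, 10) = 954640815642161682606; 954640815642161682606 < 984770902183611232881? YES
  n = 573: C(573, 10) = 971597135635805762226; 971597135635805762226 < 984770902183611232881? YES
  n = 574: C(574, 10) = 988824035203816502691; 988824035203816502691 < 984770902183611232881? NO
  n = 575: C(575, 10) = 1006325345561406175305; 1006325345561406175305 < 984770902183611232881? NO
The largest n with C(n, 10) < 984770902183611232881 is n = 573 (where E[X] = 35985079097622435638/36472996377170786403 ≈ 0.987). Hence R_3(10) > 573, i.e. R_3(10) ≥ 574.

Largest n = 573; hence R_3(10) > 573.


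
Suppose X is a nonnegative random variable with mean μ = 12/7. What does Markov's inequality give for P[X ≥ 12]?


μ = E[X] = 12/7, a = 12.
Markov: P[X ≥ 12] ≤ μ/a = (12/7)/12 = 1/7.
Numerically: ≈ 0.1429.
(Since a = 12 > μ = 1.7143, the bound 1/7 is < 1 and informative.)

P[X ≥ 12] ≤ 1/7 ≈ 0.1429.


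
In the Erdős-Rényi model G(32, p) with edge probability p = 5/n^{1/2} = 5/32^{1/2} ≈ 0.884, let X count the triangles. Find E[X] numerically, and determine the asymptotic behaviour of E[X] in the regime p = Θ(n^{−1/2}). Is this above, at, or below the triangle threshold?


Number of potential triangles: C(32, 3) = 4960.
Each occurs with probability p³ ≈ (0.884)³ ≈ 6.90534e-01.
By linearity: E[X] = C(32, 3)·p³ ≈ 4960 · 6.90534e-01 ≈ 3425.048.
Since α = 1/2 < 1, p = c/n^{1/2} ≫ 1/n is above the triangle threshold p ~ 1/n. Asymptotically E[X] ~ (c³/6)·n^{3(1−α)} = (5³/6)·n^{1.5} → ∞; triangles are abundant w.h.p.

E[X] ≈ 3425.048; in regime p = Θ(1/n^{1/2}) E[X] diverges (above the triangle threshold p ~ 1/n).


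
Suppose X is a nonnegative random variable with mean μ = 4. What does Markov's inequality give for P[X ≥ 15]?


μ = E[X] = 4, a = 15.
Markov: P[X ≥ 15] ≤ μ/a = (4)/15 = 4/15.
Numerically: ≈ 0.266667.
(Since a = 15 > μ = 4.000000, the bound 4/15 is < 1 and informative.)

P[X ≥ 15] ≤ 4/15 ≈ 0.266667.


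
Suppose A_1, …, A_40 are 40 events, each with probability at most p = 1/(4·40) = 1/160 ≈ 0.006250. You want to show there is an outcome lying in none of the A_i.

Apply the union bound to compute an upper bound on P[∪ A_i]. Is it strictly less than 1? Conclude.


Union bound: P[∪_{i=1}^{40} A_i] ≤ Σ_i P[A_i] ≤ 40·p = 40·(1/160) = 1/4.
Numerically: 1/4 ≈ 0.250000.
Is 1/4 < 1? YES.
Since P[∪ A_i] ≤ 1/4 < 1, the complement has P[∩ A_i^c] ≥ 1 − 1/4 = 3/4 > 0, so some outcome avoids every A_i.

40·p = 1/4 ≈ 0.250000; existence CERTIFIED by the union bound.


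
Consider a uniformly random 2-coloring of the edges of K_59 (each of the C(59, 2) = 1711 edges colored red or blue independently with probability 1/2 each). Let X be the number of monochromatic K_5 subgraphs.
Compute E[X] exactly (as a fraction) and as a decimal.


Let X = Σ_S X_S over the C(59, 5) = 5006386 subsets S of size 5, where X_S = 1 if the K_5 on S is monochromatic.
For a fixed S, the K_5 on S has C(5, 2) = 10 edges. P[all 10 edges red] = (1/2)^10, and likewise for blue, so P[monochromatic] = 2·(1/2)^10 = 2^{1 − 10} = 1/512.
By linearity: E[X] = C(59, 5) · 2^{1 − 10} = 5006386 · 1/512 = 2503193/256.
Numerically: E[X] ≈ 9778.098.

E[X] = C(59,5)·2^(1−C(5,2)) = 2503193/256 ≈ 9778.098.


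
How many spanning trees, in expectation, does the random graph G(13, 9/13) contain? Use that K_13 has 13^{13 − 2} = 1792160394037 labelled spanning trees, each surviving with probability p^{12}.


K_13 has 13^{13 − 2} = 1792160394037 labelled spanning trees.
For each such spanning tree H, let X_H = 1 if all 12 edges of H are present in G. Then P[X_H = 1] = p^{12} = (9/13)^{12} = 282429536481/23298085122481.
By linearity of expectation: E[X] = Σ_H E[X_H] = 1792160394037 · p^{12} = 1792160394037 · 282429536481/23298085122481 = 282429536481/13.
Numerically: E[X] ≈ 2.17e+10.

E[X] = 1792160394037 · (9/13)^{12} = 282429536481/13 ≈ 2.17e+10.


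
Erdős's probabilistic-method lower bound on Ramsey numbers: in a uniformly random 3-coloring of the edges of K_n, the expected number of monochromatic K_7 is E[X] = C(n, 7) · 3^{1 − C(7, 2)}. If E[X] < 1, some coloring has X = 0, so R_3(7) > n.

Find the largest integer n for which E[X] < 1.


We need C(n, 7) · 3^{1 − 21} < 1, i.e. C(n, 7) < 3^{21 − 1} = 3486784401.
Check values of n near the boundary:
  n = 79: C(79, 7) = 2898753715; 2898753715 < 3486784401? YES
  n = 80: C(80, 7) = 3176716400; 3176716400 < 3486784401? YES
  n = 81: C(81, 7) = 3477216600; 3477216600 < 3486784401? YES
  n = 82: C(82, 7) = 3801756816; 3801756816 < 3486784401? NO
  n = 83: C(83, 7) = 4151918628; 4151918628 < 3486784401? NO
  n = 84: C(84, 7) = 4529365776; 4529365776 < 3486784401? NO
The largest n with C(n, 7) < 3486784401 is n = 81 (where E[X] = 42928600/43046721 ≈ 0.9973). Hence R_3(7) > 81, i.e. R_3(7) ≥ 82.

Largest n = 81; hence R_3(7) > 81.


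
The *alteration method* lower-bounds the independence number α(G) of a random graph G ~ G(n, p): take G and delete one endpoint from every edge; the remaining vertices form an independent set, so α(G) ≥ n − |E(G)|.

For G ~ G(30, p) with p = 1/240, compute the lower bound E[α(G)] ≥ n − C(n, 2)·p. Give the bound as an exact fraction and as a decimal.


E[|E(G)|] = C(30, 2)·p = 435 · (1/240) = 29/16.
E[α(G)] ≥ n − E[|E(G)|] = 30 − 29/16 = 451/16.
Numerically: ≈ 28.188.
(This is only a lower bound; the true E[α(G)] may be larger.)

E[α(G)] ≥ 451/16 ≈ 28.188.


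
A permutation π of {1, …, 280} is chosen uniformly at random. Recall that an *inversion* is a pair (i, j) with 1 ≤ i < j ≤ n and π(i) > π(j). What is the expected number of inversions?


Write X = Σ X_I over the C(280, 2) = 39060 pairs i < j, with X_I the indicator of one inversion.
There are 39060 indicators.
For each fixed pair i < j, the values π(i) and π(j) are two distinct elements of {1, …, 280} in uniformly random order; by symmetry P[π(i) > π(j)] = 1/2.
By linearity: E[X] = 39060 · (1/2) = C(280, 2) · (1/2) = 39060/2 = 19530 ≈ 19530.000000.

E[X] = 19530 = 19530.000000.


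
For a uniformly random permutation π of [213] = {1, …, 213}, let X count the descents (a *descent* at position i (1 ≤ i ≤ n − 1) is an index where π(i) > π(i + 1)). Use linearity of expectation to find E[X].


Write X = Σ X_I over i = 1, …, 212, with X_I the indicator of one descent.
There are 212 indicators.
For each fixed i, the pair (π(i), π(i+1)) is a uniformly random ordered pair of distinct values from {1, …, 213}; by symmetry P[π(i) > π(i+1)] = 1/2.
By linearity: E[X] = 212 · (1/2) = (213 − 1) · (1/2) = 106 ≈ 106.000000.

E[X] = 106 = 106.000000.


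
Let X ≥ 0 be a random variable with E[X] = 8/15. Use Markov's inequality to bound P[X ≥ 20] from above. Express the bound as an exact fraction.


μ = E[X] = 8/15, a = 20.
Markov: P[X ≥ 20] ≤ μ/a = (8/15)/20 = 2/75.
Numerically: ≈ 0.02667.
(Since a = 20 > μ = 0.53333, the bound 2/75 is < 1 and informative.)

P[X ≥ 20] ≤ 2/75 ≈ 0.02667.


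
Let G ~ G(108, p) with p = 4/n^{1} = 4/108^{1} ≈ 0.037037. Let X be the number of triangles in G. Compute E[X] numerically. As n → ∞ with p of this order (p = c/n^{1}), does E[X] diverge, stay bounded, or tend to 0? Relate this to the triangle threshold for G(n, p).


Number of potential triangles: C(108, 3) = 204156.
Each occurs with probability p³ ≈ (0.037037)³ ≈ 5.0805263e-05.
By linearity: E[X] = C(108, 3)·p³ ≈ 204156 · 5.0805263e-05 ≈ 10.37220.
Here α = 1, so p = 4/n is exactly at the triangle threshold p ~ 1/n. Asymptotically E[X] → c³/6 = 4³/6 = 32/3 ≈ 10.66667, a bounded constant. In this regime the triangle count is asymptotically Poisson(c³/6).

E[X] ≈ 10.37220; in regime p = Θ(1/n^{1}) E[X] stays bounded (at the triangle threshold p ~ 1/n).
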